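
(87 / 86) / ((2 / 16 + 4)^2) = 928 / 15609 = 0.06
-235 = -235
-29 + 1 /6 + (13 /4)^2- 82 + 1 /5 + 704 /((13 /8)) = 1039459 /3120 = 333.16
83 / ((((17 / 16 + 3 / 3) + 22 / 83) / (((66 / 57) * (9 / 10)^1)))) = 992016 / 26695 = 37.16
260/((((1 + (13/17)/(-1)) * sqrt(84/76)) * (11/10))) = 11050 * sqrt(399)/231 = 955.51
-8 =-8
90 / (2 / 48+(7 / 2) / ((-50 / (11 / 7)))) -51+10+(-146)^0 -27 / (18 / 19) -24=-115585 / 82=-1409.57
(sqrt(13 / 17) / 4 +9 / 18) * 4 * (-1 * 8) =-16- 8 * sqrt(221) / 17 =-23.00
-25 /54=-0.46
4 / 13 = 0.31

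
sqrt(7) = 2.65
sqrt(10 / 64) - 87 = -87 + sqrt(10) / 8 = -86.60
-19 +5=-14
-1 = -1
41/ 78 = 0.53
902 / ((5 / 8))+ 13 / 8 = 57793 / 40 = 1444.82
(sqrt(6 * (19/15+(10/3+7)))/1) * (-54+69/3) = -258.62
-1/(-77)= 1/77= 0.01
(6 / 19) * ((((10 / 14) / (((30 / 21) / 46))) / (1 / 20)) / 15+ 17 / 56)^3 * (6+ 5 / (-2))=140851500427 / 4290048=32832.15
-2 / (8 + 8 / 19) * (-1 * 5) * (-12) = -57 / 4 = -14.25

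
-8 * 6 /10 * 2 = -48 /5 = -9.60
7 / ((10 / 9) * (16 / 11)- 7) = -1.30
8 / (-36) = -2 / 9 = -0.22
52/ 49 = 1.06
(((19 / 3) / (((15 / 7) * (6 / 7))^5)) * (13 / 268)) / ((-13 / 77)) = -413261289287 / 4747539600000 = -0.09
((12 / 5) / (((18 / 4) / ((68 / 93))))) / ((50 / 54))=1632 / 3875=0.42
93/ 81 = 31/ 27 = 1.15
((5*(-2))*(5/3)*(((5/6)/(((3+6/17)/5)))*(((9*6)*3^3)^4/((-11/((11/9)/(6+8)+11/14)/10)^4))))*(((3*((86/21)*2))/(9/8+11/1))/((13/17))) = -39625303842000000000000/402678913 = -98404218752820.56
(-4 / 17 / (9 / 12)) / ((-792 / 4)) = 0.00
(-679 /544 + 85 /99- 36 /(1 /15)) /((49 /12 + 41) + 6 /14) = -203722547 /17157624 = -11.87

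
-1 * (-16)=16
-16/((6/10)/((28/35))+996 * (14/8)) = -64/6975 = -0.01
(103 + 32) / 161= 135 / 161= 0.84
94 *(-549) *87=-4489722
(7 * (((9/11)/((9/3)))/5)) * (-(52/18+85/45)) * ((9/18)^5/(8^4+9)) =-301/21674400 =-0.00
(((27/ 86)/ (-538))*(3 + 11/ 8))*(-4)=0.01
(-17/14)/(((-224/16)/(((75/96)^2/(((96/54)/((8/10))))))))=19125/802816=0.02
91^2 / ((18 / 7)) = 57967 / 18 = 3220.39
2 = 2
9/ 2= 4.50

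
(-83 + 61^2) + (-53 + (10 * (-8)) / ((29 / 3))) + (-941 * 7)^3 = -8288214512362 / 29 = -285800500426.28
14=14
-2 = -2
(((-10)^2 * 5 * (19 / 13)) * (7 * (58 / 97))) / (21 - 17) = 764.67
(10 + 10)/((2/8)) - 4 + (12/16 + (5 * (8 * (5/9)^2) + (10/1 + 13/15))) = 99.96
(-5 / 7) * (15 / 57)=-25 / 133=-0.19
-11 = -11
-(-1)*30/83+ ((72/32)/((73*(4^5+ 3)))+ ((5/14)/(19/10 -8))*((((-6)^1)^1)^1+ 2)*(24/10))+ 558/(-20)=-1433554732293/53140944220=-26.98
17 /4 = 4.25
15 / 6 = 5 / 2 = 2.50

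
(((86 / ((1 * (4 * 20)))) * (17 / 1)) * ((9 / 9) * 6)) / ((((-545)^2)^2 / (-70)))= -15351 / 176447701250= -0.00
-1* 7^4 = -2401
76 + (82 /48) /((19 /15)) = 11757 /152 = 77.35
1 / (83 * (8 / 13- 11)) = -13 / 11205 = -0.00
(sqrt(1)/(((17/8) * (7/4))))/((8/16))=64/119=0.54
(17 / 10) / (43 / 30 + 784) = 51 / 23563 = 0.00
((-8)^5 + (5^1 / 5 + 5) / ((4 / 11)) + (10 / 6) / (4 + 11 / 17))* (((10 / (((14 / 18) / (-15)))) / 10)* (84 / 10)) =419149107 / 79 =5305684.90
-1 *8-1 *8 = -16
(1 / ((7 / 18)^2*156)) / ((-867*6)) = -3 / 368186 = -0.00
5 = 5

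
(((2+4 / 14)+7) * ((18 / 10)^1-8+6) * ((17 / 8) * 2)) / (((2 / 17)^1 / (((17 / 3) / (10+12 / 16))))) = -63869 / 1806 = -35.36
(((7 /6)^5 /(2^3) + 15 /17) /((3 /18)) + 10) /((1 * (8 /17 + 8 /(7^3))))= 1022619857 /29859840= 34.25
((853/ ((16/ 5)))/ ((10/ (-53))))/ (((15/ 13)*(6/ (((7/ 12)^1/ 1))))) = -4114019/ 34560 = -119.04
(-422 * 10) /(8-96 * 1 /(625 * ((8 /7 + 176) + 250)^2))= -1473719609375 /2793780956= -527.50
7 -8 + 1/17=-16/17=-0.94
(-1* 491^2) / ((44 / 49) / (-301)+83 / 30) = -106671110070 / 1222847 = -87231.77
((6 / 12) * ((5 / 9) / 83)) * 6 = 5 / 249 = 0.02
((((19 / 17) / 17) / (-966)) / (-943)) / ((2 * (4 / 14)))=19 / 150434904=0.00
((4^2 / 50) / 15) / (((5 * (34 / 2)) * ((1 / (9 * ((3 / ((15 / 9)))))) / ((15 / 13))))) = 648 / 138125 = 0.00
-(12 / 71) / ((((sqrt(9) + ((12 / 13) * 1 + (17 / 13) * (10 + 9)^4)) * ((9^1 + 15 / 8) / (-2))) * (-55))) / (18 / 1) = -104 / 564514207785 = -0.00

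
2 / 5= 0.40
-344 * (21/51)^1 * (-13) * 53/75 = 1659112/1275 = 1301.26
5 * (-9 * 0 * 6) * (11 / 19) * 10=0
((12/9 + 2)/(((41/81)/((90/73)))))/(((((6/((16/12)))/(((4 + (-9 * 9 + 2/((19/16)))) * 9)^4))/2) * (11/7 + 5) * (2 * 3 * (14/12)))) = 148566992762809157400/8971167319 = 16560497366.73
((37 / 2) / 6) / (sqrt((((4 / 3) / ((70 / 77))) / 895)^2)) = 1881.53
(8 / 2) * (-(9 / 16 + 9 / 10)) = -117 / 20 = -5.85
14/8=1.75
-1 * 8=-8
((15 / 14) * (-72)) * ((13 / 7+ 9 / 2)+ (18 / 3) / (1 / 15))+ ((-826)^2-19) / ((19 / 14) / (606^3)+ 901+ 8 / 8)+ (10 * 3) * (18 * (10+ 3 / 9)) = -151045837383261438 / 137704624641283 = -1096.88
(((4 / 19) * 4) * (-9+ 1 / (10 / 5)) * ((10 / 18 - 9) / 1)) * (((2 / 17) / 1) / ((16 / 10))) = 40 / 9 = 4.44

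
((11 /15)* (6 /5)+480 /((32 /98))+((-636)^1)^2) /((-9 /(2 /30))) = -10149172 /3375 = -3007.16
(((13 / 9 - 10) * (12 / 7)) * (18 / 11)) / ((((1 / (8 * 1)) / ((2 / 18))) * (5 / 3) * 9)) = -64 / 45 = -1.42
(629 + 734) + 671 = 2034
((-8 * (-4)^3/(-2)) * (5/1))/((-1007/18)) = 23040/1007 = 22.88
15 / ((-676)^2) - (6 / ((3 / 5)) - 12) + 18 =9139535 / 456976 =20.00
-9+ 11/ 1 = 2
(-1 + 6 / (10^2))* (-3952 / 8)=11609 / 25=464.36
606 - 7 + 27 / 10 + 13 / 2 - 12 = 2981 / 5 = 596.20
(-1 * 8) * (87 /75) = -232 /25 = -9.28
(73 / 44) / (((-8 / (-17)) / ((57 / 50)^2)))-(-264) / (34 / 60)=470.46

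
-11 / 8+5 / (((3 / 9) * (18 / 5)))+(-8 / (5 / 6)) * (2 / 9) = 79 / 120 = 0.66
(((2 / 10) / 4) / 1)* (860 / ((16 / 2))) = 43 / 8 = 5.38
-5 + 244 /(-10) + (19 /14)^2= -27007 /980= -27.56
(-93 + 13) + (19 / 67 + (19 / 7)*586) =1510.86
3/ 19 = 0.16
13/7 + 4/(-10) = 1.46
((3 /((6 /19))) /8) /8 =0.15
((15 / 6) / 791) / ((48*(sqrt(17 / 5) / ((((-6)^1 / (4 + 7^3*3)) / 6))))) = -5*sqrt(85) / 1333512096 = -0.00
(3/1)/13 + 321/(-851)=-1620/11063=-0.15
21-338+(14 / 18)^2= -25628 / 81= -316.40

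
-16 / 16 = -1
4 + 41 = 45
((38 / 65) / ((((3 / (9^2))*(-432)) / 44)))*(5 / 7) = -1.15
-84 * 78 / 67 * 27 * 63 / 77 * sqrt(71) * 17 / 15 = -9022104 * sqrt(71) / 3685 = -20630.01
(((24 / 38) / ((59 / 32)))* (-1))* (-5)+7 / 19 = 2333 / 1121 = 2.08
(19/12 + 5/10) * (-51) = -425/4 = -106.25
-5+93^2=8644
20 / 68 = 5 / 17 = 0.29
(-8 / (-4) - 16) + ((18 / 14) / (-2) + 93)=1097 / 14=78.36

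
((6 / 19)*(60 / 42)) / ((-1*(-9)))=20 / 399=0.05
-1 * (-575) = 575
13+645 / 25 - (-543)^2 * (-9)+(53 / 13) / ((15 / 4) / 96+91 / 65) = 158862710827 / 59865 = 2653682.63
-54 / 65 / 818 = -27 / 26585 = -0.00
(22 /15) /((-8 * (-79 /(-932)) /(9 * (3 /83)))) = -23067 /32785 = -0.70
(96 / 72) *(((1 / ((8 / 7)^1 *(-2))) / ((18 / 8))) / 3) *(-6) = 14 / 27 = 0.52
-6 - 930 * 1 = -936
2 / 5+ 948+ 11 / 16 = 75927 / 80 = 949.09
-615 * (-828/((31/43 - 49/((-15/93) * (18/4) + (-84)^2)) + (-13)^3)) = -4789051404210/20655368257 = -231.86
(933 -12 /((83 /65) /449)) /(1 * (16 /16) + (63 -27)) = -272781 /3071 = -88.82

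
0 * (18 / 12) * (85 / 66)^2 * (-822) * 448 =0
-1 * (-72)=72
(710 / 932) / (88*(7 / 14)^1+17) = 355 / 28426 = 0.01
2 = 2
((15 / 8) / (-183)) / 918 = -5 / 447984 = -0.00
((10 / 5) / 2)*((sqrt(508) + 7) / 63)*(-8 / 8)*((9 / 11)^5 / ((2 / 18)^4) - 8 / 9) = -995855998*sqrt(127) / 13045131 - 3485495993 / 13045131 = -1127.49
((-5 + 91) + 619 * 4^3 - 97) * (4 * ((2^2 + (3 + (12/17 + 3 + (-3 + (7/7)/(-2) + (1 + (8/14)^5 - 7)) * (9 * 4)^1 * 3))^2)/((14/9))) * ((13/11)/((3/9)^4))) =62849881063750032720079560/6285921715997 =9998514760978.30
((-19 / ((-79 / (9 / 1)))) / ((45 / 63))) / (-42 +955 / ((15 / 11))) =3591 / 780125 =0.00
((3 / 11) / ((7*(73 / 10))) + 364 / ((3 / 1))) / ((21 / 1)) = 2046134 / 354123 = 5.78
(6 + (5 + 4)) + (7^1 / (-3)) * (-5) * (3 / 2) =65 / 2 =32.50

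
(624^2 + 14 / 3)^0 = 1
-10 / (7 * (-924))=5 / 3234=0.00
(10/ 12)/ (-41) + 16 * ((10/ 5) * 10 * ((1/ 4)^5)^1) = 575/ 1968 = 0.29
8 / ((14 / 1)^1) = 4 / 7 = 0.57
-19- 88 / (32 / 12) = -52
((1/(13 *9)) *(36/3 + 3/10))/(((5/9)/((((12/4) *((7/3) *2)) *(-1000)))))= -34440/13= -2649.23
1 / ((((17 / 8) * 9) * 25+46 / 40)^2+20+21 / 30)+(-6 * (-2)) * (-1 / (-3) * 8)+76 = 39696520588 / 367560361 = 108.00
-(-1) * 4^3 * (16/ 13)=78.77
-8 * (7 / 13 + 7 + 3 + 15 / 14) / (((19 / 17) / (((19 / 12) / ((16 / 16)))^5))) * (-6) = 4681260641 / 943488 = 4961.65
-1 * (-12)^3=1728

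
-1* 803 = -803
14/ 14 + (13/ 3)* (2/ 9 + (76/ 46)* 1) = 5665/ 621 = 9.12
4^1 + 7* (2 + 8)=74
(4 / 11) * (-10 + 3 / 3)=-36 / 11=-3.27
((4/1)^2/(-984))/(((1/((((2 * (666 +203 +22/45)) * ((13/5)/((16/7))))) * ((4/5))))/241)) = -858094237/138375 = -6201.22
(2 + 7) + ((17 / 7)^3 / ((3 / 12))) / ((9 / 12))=87869 / 1029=85.39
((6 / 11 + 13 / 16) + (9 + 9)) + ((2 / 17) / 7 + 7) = 552393 / 20944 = 26.37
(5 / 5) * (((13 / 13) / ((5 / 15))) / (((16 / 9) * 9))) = 3 / 16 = 0.19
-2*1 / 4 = -1 / 2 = -0.50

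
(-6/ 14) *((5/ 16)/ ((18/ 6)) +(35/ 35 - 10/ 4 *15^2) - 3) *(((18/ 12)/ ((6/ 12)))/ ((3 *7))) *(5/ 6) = 135455/ 4704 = 28.80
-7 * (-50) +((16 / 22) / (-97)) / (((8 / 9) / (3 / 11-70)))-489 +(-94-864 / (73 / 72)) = -929266010 / 856801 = -1084.58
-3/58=-0.05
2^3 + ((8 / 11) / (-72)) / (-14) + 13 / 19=228709 / 26334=8.68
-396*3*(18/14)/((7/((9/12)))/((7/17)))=-8019/119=-67.39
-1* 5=-5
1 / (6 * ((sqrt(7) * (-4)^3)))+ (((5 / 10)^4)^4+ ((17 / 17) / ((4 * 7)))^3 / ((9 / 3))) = 2053 / 67436544 - sqrt(7) / 2688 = -0.00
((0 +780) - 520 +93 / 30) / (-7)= -2631 / 70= -37.59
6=6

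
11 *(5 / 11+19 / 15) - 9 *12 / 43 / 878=18.93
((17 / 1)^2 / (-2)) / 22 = -289 / 44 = -6.57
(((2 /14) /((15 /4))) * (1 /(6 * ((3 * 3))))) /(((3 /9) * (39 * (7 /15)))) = 2 /17199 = 0.00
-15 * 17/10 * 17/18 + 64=479/12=39.92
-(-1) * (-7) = -7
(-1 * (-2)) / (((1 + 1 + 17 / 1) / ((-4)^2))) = 32 / 19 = 1.68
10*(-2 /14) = -10 /7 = -1.43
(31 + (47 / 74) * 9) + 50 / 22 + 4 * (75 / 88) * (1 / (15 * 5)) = 15887 / 407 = 39.03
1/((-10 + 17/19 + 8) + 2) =19/17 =1.12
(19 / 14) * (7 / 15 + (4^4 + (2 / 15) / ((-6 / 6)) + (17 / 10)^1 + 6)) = 150499 / 420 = 358.33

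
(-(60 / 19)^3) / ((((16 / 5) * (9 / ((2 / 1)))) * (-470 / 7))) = 10500 / 322373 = 0.03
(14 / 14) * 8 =8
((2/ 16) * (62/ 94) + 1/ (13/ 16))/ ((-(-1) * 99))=6419/ 483912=0.01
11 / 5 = 2.20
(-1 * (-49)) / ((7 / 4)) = 28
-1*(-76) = 76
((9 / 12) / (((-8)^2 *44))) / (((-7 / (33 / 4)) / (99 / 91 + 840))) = -0.26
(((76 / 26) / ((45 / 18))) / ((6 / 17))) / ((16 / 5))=323 / 312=1.04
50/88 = 25/44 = 0.57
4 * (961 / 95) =3844 / 95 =40.46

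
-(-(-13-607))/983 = -620/983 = -0.63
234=234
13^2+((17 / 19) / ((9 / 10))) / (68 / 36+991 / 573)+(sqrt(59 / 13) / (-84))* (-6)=sqrt(767) / 182+2000489 / 11818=169.43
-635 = -635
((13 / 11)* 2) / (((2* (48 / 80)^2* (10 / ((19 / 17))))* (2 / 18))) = 1235 / 374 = 3.30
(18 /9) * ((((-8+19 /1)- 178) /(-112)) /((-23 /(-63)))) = 1503 /184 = 8.17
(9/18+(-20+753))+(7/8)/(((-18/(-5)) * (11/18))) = 64583/88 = 733.90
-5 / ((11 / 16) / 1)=-80 / 11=-7.27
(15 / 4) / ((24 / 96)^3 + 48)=240 / 3073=0.08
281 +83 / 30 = 283.77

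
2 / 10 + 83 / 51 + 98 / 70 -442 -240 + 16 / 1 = -169007 / 255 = -662.77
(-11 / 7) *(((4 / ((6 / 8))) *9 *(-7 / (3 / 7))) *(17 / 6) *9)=31416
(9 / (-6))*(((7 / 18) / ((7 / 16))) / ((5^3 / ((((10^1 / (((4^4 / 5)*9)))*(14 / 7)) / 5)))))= -1 / 10800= -0.00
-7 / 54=-0.13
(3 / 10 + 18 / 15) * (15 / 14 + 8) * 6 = 1143 / 14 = 81.64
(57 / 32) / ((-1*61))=-57 / 1952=-0.03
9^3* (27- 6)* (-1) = -15309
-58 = -58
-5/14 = -0.36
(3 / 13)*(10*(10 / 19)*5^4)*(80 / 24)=625000 / 247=2530.36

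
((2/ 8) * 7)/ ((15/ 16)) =28/ 15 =1.87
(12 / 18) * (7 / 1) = 4.67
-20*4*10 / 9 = -800 / 9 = -88.89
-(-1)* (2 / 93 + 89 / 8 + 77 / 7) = 16477 / 744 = 22.15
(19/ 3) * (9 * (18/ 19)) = 54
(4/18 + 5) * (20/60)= 47/27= 1.74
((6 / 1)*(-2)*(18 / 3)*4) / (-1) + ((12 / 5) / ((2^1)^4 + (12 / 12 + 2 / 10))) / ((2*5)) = 288.01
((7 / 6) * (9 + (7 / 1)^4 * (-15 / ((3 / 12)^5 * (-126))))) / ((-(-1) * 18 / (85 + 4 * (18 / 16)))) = 1100268071 / 648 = 1697944.55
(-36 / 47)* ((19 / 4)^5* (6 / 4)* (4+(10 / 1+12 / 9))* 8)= -512552493 / 1504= -340792.88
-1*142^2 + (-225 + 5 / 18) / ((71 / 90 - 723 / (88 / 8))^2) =-83339555055694 / 4133075521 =-20164.05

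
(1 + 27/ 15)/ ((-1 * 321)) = -14/ 1605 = -0.01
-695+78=-617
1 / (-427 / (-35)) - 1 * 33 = -2008 / 61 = -32.92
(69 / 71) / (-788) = -69 / 55948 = -0.00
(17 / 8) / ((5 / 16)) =34 / 5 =6.80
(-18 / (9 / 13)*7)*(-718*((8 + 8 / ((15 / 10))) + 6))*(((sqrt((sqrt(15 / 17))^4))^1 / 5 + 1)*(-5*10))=-7579208000 / 51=-148611921.57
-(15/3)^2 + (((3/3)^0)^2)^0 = -24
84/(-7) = -12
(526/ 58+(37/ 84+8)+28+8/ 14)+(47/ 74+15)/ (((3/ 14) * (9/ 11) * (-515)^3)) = 5105800846287607/ 110800878709500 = 46.08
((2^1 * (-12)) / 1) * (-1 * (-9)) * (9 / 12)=-162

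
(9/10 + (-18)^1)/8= -171/80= -2.14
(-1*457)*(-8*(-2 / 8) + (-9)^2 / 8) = -44329 / 8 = -5541.12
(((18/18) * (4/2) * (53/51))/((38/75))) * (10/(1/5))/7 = 66250/2261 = 29.30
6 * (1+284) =1710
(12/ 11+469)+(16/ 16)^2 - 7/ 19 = 470.72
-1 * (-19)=19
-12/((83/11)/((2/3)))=-88/83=-1.06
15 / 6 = 5 / 2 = 2.50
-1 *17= -17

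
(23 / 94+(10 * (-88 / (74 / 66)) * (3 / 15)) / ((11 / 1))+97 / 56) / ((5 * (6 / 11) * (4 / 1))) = -2633807 / 2337216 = -1.13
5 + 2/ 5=27/ 5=5.40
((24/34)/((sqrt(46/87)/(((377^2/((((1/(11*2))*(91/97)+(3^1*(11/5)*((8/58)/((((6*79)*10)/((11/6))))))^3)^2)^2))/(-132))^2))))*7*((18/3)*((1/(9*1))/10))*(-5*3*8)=-4815756606312479281940460935148002844991559876699432142449500846122587420211854666872852892130863914842664843321144155714444458484649658203125000000000000000000000000*sqrt(4002)/52851861969112286978712108727854751158563375279283885861187607173171468311734330061373011396846119938978290860030358075349032911952374390899434146311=-5764249613743374323.75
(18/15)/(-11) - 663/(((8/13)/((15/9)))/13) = -23343.23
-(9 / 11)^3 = -729 / 1331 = -0.55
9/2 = 4.50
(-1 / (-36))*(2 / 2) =1 / 36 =0.03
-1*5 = -5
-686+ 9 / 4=-2735 / 4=-683.75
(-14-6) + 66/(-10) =-133/5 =-26.60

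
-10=-10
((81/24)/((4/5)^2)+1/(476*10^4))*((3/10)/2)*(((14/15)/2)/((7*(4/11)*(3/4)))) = 552234397/2856000000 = 0.19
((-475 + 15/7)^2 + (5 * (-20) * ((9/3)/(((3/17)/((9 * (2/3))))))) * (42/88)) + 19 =117903391/539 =218744.70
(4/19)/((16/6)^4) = 0.00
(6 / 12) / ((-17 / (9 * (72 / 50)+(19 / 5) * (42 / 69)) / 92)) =-17564 / 425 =-41.33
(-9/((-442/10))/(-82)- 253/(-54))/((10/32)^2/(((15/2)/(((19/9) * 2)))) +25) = 73318976/392295995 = 0.19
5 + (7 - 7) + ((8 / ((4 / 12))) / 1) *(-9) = -211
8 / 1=8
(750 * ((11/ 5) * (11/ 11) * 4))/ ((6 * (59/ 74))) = 81400/ 59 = 1379.66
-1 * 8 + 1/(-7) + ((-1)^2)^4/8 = -449/56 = -8.02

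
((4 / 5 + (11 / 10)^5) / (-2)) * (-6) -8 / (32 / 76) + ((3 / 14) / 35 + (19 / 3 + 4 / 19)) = -1457523671 / 279300000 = -5.22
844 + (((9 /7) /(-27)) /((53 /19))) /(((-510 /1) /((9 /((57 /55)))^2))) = 202278709 /239666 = 844.00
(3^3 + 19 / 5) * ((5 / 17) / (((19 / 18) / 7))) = 19404 / 323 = 60.07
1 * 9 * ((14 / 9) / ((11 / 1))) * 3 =42 / 11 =3.82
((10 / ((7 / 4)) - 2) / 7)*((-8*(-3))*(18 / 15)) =3744 / 245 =15.28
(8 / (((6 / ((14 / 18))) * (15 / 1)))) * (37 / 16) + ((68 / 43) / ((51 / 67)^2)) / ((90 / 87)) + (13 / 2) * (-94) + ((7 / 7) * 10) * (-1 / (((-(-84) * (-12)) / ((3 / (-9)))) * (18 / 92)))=-608.22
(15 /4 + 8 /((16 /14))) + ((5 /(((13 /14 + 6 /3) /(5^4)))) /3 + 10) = 185209 /492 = 376.44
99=99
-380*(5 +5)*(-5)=19000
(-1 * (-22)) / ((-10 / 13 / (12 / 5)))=-1716 / 25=-68.64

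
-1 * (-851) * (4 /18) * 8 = 1512.89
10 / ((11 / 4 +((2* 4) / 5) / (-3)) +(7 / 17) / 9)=30600 / 6923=4.42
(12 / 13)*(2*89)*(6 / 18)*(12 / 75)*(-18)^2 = 922752 / 325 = 2839.24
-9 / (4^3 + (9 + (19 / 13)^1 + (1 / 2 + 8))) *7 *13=-7098 / 719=-9.87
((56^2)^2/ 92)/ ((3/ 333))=272907264/ 23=11865533.22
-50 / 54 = -25 / 27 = -0.93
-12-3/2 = -27/2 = -13.50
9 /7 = 1.29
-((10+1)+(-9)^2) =-92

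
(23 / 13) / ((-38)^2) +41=769675 / 18772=41.00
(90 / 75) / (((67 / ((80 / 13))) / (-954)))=-91584 / 871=-105.15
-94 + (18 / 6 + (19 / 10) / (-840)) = -764419 / 8400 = -91.00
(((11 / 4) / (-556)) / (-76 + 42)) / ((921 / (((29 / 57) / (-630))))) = -319 / 2500856285760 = -0.00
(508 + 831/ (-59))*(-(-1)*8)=233128/ 59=3951.32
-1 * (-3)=3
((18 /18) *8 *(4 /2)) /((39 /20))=320 /39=8.21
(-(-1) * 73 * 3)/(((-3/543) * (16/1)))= -2477.44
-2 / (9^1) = -2 / 9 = -0.22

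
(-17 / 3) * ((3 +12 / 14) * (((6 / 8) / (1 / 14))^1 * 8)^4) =-1088204544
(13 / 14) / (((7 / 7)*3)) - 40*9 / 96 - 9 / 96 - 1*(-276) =183097 / 672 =272.47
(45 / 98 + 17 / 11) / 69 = 2161 / 74382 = 0.03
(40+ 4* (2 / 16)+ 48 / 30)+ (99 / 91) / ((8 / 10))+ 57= 182837 / 1820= 100.46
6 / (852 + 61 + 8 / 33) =198 / 30137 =0.01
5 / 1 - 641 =-636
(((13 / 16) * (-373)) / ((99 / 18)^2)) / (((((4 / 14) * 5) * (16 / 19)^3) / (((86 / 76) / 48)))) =-526897189 / 1903165440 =-0.28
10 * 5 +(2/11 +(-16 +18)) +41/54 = 52.94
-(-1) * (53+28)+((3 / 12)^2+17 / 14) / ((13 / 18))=82.77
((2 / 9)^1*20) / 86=20 / 387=0.05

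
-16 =-16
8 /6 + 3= 4.33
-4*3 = -12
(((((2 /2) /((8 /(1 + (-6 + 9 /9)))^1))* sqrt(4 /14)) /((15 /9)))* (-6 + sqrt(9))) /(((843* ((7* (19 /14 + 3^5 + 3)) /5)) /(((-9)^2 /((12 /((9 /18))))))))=81* sqrt(14) /54493768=0.00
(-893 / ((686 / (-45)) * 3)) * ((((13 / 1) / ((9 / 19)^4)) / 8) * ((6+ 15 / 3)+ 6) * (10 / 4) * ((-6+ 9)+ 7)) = 3214905039125 / 12002256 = 267858.40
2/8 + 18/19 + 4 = 395/76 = 5.20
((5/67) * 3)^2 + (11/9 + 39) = 1627043/40401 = 40.27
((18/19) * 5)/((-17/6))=-540/323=-1.67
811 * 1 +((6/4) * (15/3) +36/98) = 80249/98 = 818.87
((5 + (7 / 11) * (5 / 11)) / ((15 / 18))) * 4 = 3072 / 121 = 25.39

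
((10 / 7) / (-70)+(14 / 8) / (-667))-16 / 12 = -531961 / 392196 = -1.36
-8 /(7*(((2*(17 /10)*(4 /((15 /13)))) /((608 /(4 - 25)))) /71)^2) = -34761.24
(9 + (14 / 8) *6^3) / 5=387 / 5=77.40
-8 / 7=-1.14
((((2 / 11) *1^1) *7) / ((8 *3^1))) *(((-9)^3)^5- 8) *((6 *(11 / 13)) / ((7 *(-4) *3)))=205891132094657 / 312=659907474662.36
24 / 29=0.83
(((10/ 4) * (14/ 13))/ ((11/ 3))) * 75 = 7875/ 143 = 55.07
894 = 894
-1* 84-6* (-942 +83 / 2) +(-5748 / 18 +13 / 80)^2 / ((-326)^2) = 32566113447601 / 6121497600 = 5319.96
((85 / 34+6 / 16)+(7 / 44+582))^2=2650499289 / 7744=342264.89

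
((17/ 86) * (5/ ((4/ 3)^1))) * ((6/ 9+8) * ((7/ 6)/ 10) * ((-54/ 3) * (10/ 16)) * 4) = -23205/ 688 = -33.73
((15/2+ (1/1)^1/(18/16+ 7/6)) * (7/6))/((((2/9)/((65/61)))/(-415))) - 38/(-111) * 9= -3658929843/198616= -18422.13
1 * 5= 5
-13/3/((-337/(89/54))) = 1157/54594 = 0.02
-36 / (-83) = 0.43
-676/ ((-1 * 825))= 676/ 825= 0.82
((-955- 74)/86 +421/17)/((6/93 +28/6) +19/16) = 13922472/6437917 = 2.16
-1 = -1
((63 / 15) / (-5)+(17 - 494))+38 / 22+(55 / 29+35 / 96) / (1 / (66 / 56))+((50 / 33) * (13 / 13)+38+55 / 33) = -3088799929 / 7145600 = -432.27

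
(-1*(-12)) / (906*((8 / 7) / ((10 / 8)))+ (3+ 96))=140 / 10819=0.01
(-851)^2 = 724201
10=10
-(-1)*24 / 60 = 2 / 5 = 0.40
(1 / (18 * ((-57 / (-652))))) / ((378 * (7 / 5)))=815 / 678699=0.00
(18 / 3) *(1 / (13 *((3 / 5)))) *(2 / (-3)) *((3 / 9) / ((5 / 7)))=-28 / 117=-0.24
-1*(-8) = 8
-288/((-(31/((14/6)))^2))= 1568/961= 1.63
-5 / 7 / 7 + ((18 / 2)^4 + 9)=321925 / 49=6569.90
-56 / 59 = -0.95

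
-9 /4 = -2.25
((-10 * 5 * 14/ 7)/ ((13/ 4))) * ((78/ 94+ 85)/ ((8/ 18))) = -3630600/ 611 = -5942.06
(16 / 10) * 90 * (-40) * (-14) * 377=30401280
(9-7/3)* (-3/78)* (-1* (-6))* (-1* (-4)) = -80/13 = -6.15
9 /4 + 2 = 17 /4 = 4.25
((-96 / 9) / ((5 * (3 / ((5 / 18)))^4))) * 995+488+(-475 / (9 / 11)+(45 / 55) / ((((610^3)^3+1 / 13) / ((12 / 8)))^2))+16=-124369428467460018437075048918166150298180799725603015556645905 / 1621260204581567972845389723216082558163921471685192070150212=-76.71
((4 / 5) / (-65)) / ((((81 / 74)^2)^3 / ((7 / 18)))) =-2298890862464 / 826106394206925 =-0.00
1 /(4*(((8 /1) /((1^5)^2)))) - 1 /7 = -25 /224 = -0.11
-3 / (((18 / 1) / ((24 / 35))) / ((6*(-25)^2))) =-3000 / 7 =-428.57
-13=-13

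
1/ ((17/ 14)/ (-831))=-11634/ 17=-684.35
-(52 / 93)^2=-2704 / 8649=-0.31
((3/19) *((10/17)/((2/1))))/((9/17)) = 5/57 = 0.09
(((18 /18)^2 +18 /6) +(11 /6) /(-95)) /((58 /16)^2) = 72608 /239685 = 0.30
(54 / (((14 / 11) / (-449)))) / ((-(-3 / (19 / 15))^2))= 1782979 / 525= 3396.15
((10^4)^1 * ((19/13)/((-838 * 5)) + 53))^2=8334139645881000000/29669809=280896302564.03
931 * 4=3724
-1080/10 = -108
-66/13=-5.08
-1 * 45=-45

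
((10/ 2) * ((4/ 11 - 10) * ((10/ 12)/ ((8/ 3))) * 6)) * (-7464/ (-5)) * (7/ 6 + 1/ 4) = -4203165/ 22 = -191052.95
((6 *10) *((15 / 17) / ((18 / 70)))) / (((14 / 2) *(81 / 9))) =500 / 153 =3.27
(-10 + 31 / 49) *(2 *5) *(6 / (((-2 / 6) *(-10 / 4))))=-33048 / 49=-674.45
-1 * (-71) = 71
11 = 11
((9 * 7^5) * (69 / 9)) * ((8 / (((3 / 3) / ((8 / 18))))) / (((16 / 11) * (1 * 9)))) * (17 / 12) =72286907 / 162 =446215.48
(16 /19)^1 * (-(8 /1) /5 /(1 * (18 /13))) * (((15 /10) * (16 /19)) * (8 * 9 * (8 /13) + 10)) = -66.75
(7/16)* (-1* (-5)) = 35/16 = 2.19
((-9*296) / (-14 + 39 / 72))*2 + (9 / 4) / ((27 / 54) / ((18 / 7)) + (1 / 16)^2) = 60111936 / 147611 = 407.23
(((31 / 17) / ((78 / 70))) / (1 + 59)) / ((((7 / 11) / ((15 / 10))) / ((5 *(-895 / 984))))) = -1525975 / 5219136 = -0.29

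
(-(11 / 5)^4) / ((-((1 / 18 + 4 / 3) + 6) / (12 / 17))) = 3162456 / 1413125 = 2.24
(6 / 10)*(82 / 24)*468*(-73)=-350181 / 5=-70036.20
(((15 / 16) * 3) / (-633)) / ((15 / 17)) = -17 / 3376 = -0.01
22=22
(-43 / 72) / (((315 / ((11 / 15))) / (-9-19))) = 473 / 12150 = 0.04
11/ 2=5.50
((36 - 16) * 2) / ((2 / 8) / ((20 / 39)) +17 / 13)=41600 / 1867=22.28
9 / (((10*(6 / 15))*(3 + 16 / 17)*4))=153 / 1072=0.14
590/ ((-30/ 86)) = -5074/ 3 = -1691.33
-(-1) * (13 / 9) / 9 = 13 / 81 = 0.16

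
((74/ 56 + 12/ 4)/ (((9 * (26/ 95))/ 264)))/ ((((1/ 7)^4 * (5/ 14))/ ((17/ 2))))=1032221113/ 39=26467208.03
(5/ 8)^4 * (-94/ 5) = -5875/ 2048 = -2.87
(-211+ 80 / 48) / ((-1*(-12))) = -157 / 9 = -17.44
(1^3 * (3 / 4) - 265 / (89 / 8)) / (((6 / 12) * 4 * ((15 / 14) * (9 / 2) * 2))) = -57491 / 48060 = -1.20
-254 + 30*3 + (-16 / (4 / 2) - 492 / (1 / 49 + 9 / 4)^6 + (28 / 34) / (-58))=-672274955131441093451 / 3828309006933953125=-175.61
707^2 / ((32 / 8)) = 499849 / 4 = 124962.25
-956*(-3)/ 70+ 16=56.97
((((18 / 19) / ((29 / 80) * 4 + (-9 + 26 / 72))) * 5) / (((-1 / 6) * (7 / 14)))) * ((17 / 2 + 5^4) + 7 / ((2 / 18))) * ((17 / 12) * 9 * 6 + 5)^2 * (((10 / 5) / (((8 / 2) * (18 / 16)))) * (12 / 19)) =2398287981600 / 233567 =10268094.30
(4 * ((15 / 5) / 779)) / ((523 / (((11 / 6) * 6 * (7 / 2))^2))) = 0.04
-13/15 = -0.87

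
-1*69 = -69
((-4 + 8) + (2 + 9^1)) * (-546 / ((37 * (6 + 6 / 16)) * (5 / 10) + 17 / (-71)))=-143136 / 2057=-69.58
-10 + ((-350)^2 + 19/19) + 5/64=7839429/64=122491.08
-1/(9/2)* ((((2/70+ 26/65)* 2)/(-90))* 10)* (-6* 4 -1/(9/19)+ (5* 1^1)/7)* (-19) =121600/11907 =10.21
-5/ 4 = -1.25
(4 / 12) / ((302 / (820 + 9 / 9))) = 821 / 906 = 0.91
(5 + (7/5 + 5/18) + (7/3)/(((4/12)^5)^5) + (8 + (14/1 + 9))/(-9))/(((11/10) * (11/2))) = 118620405322214/363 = 326777976094.25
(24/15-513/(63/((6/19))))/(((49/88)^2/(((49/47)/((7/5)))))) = -263296/112847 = -2.33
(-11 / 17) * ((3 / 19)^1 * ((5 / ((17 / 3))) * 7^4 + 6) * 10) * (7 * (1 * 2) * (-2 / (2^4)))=41715135 / 10982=3798.50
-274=-274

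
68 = 68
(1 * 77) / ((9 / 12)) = 308 / 3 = 102.67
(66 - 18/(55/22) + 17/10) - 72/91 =10867/182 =59.71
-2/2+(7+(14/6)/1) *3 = 27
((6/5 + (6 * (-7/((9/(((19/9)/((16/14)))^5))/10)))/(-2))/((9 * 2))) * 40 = 7300178539963/6530347008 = 1117.89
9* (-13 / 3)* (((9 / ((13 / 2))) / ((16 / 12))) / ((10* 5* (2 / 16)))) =-162 / 25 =-6.48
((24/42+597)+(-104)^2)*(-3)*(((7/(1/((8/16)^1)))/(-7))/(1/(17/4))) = 4074645/56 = 72761.52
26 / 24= 13 / 12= 1.08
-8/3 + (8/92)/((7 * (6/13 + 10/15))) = -28219/10626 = -2.66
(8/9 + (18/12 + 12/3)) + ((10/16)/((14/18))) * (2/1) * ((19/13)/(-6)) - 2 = 26191/6552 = 4.00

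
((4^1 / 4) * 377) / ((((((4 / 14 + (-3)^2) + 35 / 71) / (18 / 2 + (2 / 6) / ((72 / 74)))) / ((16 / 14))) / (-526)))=-7103078489 / 32805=-216524.26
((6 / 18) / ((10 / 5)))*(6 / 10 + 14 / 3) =0.88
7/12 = 0.58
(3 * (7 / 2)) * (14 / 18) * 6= 49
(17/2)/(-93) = -0.09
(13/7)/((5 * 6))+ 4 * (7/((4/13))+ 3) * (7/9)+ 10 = 90.17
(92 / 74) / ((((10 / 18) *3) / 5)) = 138 / 37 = 3.73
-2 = -2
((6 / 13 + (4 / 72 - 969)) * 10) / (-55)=226625 / 1287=176.09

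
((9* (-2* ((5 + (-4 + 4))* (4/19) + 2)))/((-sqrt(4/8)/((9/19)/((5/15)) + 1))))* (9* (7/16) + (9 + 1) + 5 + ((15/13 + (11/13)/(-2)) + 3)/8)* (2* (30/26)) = 363421620* sqrt(2)/61009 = 8424.26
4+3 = 7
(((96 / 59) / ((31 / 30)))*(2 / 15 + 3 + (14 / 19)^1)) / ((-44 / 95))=-264720 / 20119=-13.16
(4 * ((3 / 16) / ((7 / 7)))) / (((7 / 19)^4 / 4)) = 390963 / 2401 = 162.83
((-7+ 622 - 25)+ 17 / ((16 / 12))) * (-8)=-4822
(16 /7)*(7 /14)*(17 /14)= 68 /49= 1.39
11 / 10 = 1.10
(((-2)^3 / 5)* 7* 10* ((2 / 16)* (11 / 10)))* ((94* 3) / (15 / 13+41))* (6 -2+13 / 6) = -635.31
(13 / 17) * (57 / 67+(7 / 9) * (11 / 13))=11828 / 10251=1.15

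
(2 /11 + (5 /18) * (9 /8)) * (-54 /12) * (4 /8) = -1.11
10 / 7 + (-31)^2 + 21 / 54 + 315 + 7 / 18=80527 / 63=1278.21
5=5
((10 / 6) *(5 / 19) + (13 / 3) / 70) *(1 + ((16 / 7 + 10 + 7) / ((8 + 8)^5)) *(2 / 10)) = 14658097823 / 29286727680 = 0.50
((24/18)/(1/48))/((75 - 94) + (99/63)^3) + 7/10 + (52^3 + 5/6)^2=9227843732213723/466740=19770844007.83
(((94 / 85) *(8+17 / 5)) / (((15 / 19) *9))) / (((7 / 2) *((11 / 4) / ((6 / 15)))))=542944 / 7363125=0.07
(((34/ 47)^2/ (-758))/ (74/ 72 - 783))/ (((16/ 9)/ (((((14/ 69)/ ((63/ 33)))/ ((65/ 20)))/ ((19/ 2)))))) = 228888/ 133891664897341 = 0.00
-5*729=-3645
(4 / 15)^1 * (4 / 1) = 16 / 15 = 1.07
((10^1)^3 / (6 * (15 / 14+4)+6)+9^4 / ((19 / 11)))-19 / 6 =7408505 / 1938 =3822.76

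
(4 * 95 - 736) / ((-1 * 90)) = 178 / 45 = 3.96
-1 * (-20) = 20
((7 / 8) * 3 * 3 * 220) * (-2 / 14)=-495 / 2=-247.50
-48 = -48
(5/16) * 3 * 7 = 105/16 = 6.56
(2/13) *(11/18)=11/117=0.09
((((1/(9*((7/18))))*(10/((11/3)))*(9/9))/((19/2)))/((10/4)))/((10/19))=24/385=0.06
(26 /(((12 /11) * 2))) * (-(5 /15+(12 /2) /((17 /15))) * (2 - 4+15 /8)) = 41041 /4896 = 8.38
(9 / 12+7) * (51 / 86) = 1581 / 344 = 4.60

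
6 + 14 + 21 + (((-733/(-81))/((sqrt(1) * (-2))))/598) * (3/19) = 25154735/613548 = 41.00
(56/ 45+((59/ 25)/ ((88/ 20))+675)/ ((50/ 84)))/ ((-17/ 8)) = -112478408/ 210375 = -534.66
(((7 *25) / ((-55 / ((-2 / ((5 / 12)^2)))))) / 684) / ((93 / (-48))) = -896 / 32395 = -0.03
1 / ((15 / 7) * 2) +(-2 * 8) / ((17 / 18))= -8521 / 510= -16.71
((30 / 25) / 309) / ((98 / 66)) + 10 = 252416 / 25235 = 10.00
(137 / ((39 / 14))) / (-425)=-1918 / 16575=-0.12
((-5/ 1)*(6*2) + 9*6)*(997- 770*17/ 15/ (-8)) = -13273/ 2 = -6636.50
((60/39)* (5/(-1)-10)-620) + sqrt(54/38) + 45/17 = -141535/221 + 3* sqrt(57)/19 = -639.24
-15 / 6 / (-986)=5 / 1972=0.00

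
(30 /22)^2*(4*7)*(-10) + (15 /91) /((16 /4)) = -22930185 /44044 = -520.62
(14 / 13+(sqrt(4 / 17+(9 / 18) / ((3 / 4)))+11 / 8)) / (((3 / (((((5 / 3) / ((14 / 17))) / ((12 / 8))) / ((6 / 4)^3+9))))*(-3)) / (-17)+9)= 680*sqrt(2346) / 480519+122825 / 694083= 0.25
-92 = -92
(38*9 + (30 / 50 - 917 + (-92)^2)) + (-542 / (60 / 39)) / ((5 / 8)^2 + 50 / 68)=46407288 / 6125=7576.70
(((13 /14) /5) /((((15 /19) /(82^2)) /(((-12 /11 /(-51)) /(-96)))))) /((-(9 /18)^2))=415207 /294525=1.41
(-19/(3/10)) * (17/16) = -1615/24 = -67.29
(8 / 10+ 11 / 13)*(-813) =-86991 / 65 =-1338.32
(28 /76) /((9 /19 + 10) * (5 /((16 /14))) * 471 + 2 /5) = 0.00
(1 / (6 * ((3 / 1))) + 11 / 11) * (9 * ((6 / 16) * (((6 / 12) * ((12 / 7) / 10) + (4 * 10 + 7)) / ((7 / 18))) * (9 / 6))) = 158517 / 245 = 647.01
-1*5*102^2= -52020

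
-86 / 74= -43 / 37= -1.16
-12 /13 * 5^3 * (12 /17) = -18000 /221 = -81.45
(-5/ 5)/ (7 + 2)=-1/ 9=-0.11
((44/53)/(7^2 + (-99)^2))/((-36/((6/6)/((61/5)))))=-11/57321090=-0.00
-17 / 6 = -2.83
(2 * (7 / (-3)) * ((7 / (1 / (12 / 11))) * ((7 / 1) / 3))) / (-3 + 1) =1372 / 33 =41.58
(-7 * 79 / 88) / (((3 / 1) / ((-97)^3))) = 1911773.37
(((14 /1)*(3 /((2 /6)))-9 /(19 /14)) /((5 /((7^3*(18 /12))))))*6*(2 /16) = 1750329 /190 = 9212.26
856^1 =856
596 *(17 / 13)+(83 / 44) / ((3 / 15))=451203 / 572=788.82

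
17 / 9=1.89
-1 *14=-14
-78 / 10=-39 / 5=-7.80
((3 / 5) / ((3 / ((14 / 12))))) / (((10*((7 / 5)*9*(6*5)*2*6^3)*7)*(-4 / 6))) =-1 / 32659200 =-0.00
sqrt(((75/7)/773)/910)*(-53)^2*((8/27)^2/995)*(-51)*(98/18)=-10696672*sqrt(301470)/21867277185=-0.27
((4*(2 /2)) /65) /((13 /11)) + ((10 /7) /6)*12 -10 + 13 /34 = -1349133 /201110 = -6.71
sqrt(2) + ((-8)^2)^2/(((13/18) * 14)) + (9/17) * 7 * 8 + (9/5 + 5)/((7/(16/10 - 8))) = sqrt(2) + 16573352/38675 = 429.94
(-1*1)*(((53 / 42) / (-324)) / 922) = 53 / 12546576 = 0.00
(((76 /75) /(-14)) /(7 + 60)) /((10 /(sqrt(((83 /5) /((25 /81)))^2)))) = -42579 /7328125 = -0.01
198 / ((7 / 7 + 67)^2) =99 / 2312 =0.04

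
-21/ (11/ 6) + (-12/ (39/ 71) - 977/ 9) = -182569/ 1287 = -141.86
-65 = -65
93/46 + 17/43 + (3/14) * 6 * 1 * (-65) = -1123663/13846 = -81.15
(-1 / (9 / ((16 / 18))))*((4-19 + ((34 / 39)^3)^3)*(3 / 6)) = 12280833698459684 / 16906997253859479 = 0.73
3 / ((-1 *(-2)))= 3 / 2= 1.50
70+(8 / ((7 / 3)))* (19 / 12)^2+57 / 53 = 177347 / 2226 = 79.67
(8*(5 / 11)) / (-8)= -5 / 11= -0.45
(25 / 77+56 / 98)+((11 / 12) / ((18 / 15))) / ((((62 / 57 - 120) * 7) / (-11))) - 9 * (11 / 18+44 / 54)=-49798745 / 4175248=-11.93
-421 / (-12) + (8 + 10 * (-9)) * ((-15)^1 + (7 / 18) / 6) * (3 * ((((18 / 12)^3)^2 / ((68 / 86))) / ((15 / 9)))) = 2075361391 / 65280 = 31791.69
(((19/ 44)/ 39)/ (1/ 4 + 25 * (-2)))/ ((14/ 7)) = -19/ 170742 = -0.00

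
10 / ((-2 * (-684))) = 0.01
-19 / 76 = -1 / 4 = -0.25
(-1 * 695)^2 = 483025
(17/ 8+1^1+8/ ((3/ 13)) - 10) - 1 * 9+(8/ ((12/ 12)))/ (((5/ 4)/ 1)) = 3023/ 120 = 25.19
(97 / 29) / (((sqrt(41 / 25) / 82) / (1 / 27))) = 970 * sqrt(41) / 783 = 7.93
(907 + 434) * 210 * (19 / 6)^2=5647845 / 2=2823922.50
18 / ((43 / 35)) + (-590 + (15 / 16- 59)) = -435787 / 688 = -633.41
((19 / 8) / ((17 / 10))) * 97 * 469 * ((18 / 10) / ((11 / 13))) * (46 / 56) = 332287371 / 2992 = 111058.61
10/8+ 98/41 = 597/164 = 3.64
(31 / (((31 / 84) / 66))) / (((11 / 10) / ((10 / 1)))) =50400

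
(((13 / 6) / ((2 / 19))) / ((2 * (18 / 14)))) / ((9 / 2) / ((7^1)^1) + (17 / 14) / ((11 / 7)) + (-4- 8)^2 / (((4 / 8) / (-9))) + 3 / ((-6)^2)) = -133133 / 43085214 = -0.00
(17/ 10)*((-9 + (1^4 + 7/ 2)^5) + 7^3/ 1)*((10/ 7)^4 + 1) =14701745129/ 768320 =19134.92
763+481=1244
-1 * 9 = -9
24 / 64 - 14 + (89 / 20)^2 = 2471 / 400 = 6.18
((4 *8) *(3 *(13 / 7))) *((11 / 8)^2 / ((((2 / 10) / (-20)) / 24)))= -5662800 / 7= -808971.43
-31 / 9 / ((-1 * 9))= 31 / 81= 0.38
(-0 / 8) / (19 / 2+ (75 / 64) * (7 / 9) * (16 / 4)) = 0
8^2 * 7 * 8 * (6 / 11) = 1954.91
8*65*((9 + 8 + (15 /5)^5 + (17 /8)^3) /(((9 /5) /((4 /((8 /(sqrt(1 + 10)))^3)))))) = 54829775*sqrt(11) /8192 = 22198.46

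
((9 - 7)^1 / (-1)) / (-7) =2 / 7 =0.29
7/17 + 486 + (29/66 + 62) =615811/1122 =548.85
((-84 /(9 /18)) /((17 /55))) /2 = -271.76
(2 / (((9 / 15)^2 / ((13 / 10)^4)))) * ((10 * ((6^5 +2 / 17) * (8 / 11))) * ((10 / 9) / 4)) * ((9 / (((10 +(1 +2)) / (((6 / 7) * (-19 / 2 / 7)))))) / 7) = -5518174142 / 192423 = -28677.31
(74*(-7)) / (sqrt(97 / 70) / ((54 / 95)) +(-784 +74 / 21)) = 3720276*sqrt(6790) / 174072375205 +23106438432 / 34814475041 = 0.67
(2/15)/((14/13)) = 13/105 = 0.12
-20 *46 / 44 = -230 / 11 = -20.91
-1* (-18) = 18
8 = 8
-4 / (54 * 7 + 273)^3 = -4 / 275894451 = -0.00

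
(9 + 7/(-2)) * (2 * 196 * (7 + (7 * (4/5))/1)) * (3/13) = 407484/65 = 6268.98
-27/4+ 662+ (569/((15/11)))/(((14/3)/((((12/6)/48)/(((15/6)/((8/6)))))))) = 4140593/6300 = 657.24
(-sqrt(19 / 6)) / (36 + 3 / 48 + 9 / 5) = -40 * sqrt(114) / 9087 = -0.05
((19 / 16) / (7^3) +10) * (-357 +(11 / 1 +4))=-9387729 / 2744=-3421.18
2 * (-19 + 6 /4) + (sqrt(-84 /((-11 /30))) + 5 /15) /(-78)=-8191 /234 - sqrt(770) /143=-35.20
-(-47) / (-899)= -47 / 899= -0.05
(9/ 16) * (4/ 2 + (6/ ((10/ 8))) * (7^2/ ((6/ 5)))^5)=176547031273/ 576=306505262.63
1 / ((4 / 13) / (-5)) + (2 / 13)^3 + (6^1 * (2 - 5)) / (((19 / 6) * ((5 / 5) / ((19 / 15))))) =-1030233 / 43940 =-23.45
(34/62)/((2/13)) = 221/62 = 3.56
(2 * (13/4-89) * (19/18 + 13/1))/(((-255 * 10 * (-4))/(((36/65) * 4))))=-86779/165750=-0.52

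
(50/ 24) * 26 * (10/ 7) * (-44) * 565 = -40397500/ 21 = -1923690.48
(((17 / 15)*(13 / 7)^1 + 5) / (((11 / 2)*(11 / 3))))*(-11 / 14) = -746 / 2695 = -0.28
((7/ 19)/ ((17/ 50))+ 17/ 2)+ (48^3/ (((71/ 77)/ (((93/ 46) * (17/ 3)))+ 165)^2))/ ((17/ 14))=374695399471129295/ 28988561905090246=12.93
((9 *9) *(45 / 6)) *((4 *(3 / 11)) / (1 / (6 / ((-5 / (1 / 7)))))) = -8748 / 77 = -113.61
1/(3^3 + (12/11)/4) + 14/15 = 97/100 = 0.97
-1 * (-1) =1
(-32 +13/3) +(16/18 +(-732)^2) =4822175/9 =535797.22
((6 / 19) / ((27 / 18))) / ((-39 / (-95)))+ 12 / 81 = 0.66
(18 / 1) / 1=18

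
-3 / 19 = -0.16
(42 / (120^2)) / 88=7 / 211200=0.00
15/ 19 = 0.79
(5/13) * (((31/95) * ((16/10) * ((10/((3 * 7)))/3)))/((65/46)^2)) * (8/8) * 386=405120896/65745225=6.16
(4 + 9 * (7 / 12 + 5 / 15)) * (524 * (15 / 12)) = 32095 / 4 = 8023.75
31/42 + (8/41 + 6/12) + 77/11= 7261/861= 8.43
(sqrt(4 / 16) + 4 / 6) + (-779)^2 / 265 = 3642901 / 1590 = 2291.13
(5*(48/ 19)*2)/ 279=160/ 1767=0.09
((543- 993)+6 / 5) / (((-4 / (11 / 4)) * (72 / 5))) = 2057 / 96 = 21.43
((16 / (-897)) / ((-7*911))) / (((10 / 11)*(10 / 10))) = 88 / 28600845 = 0.00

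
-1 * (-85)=85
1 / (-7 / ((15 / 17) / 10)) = -3 / 238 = -0.01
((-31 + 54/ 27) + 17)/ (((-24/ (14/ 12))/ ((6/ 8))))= 7/ 16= 0.44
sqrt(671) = 25.90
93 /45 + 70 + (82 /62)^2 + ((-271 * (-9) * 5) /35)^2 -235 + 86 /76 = 3254234975297 /26840730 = 121242.42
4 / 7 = 0.57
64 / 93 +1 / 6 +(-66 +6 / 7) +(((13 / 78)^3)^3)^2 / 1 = -1416812175502737191 / 22038510597046272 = -64.29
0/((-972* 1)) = 0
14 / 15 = 0.93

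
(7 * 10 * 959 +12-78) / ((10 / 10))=67064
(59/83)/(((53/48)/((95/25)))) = 53808/21995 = 2.45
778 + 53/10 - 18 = 7653/10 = 765.30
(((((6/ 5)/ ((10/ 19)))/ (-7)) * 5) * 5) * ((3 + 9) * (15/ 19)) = -540/ 7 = -77.14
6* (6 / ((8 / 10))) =45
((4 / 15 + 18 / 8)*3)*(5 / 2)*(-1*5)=-755 / 8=-94.38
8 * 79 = 632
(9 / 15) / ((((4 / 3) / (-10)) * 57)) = -3 / 38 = -0.08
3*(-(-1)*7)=21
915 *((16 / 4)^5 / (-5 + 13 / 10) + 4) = -9234180 / 37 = -249572.43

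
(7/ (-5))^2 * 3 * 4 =23.52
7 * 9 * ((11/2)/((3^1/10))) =1155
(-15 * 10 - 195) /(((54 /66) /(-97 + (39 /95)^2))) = 40830.60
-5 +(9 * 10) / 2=40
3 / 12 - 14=-55 / 4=-13.75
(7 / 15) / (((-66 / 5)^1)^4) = 875 / 56924208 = 0.00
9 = 9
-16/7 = -2.29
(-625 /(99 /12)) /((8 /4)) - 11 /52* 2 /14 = -455363 /12012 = -37.91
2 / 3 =0.67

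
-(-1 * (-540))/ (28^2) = -135/ 196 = -0.69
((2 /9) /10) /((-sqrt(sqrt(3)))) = -3^(3 /4) /135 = -0.02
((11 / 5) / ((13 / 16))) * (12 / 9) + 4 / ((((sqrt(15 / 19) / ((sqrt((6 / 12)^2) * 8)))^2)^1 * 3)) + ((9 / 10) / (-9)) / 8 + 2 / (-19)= 5426737 / 177840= 30.51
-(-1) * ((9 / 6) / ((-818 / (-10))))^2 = 225 / 669124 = 0.00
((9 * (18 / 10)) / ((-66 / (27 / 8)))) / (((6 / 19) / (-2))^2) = -29241 / 880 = -33.23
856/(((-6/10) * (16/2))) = -535/3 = -178.33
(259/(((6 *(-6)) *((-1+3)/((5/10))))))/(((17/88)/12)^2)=-2005696/289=-6940.12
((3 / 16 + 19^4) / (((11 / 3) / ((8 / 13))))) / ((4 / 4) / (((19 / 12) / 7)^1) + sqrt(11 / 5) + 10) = 27138084085 / 17703829 -752735179 * sqrt(55) / 35407658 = 1375.23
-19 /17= -1.12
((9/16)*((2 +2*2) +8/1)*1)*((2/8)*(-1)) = -63/32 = -1.97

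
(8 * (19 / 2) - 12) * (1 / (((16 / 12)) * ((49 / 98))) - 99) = -6240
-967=-967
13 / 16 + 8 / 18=181 / 144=1.26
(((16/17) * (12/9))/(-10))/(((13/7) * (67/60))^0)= -0.13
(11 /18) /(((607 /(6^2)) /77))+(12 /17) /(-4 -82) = 1234672 /443717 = 2.78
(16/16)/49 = 1/49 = 0.02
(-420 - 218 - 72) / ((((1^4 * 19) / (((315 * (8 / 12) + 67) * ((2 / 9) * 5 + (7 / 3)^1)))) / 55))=-335322350 / 171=-1960949.42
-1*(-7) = 7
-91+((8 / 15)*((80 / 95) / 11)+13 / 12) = -375681 / 4180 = -89.88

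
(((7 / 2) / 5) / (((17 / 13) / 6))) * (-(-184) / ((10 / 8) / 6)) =1205568 / 425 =2836.63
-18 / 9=-2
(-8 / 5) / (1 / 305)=-488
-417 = -417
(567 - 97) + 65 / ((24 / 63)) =5125 / 8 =640.62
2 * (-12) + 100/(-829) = -24.12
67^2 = 4489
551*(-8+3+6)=551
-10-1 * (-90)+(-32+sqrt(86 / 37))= sqrt(3182) / 37+48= 49.52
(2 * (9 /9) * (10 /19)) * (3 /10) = 6 /19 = 0.32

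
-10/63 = -0.16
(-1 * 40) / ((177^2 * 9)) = -40 / 281961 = -0.00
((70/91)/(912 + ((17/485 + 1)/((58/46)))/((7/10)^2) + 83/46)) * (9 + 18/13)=1711935540/196195500787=0.01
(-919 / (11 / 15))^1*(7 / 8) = -96495 / 88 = -1096.53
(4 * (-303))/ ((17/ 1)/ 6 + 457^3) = -7272/ 572663975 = -0.00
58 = 58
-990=-990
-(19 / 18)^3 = -6859 / 5832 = -1.18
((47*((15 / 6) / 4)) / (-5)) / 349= -47 / 2792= -0.02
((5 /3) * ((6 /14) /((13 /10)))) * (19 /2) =475 /91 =5.22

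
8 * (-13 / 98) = -52 / 49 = -1.06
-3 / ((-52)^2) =-3 / 2704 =-0.00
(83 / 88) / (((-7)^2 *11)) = 83 / 47432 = 0.00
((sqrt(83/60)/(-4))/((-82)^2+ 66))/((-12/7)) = sqrt(1245)/1396800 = 0.00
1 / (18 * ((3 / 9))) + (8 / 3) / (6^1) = 11 / 18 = 0.61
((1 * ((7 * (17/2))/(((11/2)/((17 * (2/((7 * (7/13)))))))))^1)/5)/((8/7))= 3757/220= 17.08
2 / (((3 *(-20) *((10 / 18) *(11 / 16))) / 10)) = -48 / 55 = -0.87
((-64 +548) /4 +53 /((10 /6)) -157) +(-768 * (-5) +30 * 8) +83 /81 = 1651114 /405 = 4076.82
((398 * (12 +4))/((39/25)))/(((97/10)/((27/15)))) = 955200/1261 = 757.49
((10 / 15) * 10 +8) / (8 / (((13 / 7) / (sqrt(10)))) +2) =-3718 / 23013 +8008 * sqrt(10) / 23013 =0.94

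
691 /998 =0.69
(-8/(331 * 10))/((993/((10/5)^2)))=-16/1643415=-0.00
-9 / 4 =-2.25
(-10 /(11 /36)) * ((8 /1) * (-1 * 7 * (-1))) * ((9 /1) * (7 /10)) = -127008 /11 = -11546.18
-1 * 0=0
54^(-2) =1/ 2916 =0.00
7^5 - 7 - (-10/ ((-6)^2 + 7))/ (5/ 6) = 722412/ 43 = 16800.28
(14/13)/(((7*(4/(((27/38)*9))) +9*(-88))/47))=-79947/1244048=-0.06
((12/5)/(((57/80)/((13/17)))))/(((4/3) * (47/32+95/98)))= 978432/1234829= 0.79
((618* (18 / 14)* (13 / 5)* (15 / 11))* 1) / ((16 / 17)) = 1843803 / 616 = 2993.19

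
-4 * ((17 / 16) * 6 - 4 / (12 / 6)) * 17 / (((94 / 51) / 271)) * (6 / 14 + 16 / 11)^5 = -75300594306140625 / 72696488788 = -1035821.61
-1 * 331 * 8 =-2648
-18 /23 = -0.78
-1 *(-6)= 6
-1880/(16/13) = -3055/2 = -1527.50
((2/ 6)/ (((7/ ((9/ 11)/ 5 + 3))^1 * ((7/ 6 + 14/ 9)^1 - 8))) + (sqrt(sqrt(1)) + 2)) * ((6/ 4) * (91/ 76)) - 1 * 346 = -270554641/ 794200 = -340.66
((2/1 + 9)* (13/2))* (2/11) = 13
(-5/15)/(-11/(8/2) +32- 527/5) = 20/4569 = 0.00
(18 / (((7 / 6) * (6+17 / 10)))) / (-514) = -540 / 138523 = -0.00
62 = 62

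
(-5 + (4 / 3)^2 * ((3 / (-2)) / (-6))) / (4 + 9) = -41 / 117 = -0.35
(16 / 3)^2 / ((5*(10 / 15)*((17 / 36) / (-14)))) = -21504 / 85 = -252.99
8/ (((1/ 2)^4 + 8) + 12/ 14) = 896/ 999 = 0.90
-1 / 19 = -0.05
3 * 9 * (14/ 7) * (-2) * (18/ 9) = -216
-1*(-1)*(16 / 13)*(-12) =-192 / 13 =-14.77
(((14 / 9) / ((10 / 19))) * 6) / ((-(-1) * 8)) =133 / 60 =2.22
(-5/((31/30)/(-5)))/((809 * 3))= 0.01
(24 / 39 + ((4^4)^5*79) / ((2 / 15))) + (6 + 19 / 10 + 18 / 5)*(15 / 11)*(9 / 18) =372635485769568997 / 572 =651460639457288.46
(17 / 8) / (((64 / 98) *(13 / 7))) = 5831 / 3328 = 1.75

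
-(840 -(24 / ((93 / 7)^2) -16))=-2467456 / 2883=-855.86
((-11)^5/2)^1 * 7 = -1127357/2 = -563678.50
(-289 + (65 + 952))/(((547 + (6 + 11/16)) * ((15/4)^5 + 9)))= 11927552/6808947669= 0.00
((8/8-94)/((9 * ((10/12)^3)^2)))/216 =-2232/15625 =-0.14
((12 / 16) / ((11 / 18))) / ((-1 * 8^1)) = -27 / 176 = -0.15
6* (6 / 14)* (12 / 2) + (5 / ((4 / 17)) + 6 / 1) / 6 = 19.97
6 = 6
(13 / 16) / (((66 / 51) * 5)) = 221 / 1760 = 0.13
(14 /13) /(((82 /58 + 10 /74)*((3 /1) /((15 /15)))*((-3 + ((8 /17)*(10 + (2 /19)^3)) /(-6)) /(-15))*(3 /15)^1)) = 3127875475 /681010317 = 4.59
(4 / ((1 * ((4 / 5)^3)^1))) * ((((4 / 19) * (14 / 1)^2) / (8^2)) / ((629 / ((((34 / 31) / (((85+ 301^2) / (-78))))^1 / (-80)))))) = 47775 / 505937919488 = 0.00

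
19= 19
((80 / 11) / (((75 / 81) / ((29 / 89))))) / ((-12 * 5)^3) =-29 / 2447500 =-0.00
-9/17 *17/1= -9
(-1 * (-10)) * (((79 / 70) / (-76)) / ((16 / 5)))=-395 / 8512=-0.05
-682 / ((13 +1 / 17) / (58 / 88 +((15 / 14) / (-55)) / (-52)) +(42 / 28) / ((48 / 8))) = -244911656 / 7200881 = -34.01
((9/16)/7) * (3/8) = 27/896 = 0.03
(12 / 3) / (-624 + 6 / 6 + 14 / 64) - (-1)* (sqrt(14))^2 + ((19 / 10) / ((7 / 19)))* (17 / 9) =23.73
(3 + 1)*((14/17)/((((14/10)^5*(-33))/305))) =-5.66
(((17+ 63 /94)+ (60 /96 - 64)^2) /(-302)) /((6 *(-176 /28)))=84941185 /239821824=0.35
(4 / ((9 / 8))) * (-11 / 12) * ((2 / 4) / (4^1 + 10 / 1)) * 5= -110 / 189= -0.58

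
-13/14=-0.93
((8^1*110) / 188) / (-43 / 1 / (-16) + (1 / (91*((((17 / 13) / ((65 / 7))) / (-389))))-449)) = -2932160 / 298591611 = -0.01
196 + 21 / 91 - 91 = 1368 / 13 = 105.23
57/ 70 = 0.81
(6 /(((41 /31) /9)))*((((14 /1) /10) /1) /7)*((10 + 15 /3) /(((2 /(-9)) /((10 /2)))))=-112995 /41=-2755.98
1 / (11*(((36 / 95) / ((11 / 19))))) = 5 / 36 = 0.14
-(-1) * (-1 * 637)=-637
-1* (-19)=19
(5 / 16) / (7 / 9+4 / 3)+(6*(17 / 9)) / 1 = 10471 / 912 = 11.48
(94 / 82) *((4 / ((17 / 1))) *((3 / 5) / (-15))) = -188 / 17425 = -0.01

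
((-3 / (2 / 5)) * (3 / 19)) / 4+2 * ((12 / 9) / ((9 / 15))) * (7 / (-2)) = -21685 / 1368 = -15.85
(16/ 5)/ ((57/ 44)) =704/ 285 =2.47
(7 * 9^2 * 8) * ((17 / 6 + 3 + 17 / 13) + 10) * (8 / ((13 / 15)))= 121292640 / 169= 717707.93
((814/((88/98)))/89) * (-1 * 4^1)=-40.74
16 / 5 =3.20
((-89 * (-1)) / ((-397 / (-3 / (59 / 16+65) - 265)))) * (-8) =-207393496 / 436303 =-475.34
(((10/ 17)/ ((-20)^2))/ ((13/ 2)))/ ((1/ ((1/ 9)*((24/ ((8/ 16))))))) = 4/ 3315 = 0.00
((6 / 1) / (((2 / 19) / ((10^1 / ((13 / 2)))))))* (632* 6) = 4322880 / 13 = 332529.23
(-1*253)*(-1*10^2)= 25300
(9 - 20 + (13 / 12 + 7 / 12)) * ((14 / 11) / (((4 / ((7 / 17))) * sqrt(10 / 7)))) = -343 * sqrt(70) / 2805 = -1.02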